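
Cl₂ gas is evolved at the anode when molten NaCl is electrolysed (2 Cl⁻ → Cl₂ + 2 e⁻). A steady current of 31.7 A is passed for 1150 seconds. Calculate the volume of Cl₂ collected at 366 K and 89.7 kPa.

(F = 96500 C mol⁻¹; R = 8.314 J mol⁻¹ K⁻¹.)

Q = I·t = 31.70 A × 1150.0 s = 36460 C.
n(e⁻) = Q/F = 36460 / 96500 = 0.3778 mol.
2 electrons are transferred per Cl₂ molecule, so n(Cl₂) = 0.3778 / 2 = 0.1889 mol.
V = nRT/P = (0.1889 × 8.314 × 366) / (89.7 × 10³ Pa) = 0.00641 m³ = 6.41 L.

6.41 L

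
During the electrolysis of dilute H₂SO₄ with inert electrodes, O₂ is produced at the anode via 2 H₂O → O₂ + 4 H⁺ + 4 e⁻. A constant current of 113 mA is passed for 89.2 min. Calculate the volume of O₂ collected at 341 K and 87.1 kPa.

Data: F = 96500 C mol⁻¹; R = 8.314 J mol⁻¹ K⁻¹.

Q = I·t = 0.1130 A × 5352.0 s = 604.8 C.
n(e⁻) = Q/F = 604.8 / 96500 = 0.006267 mol.
4 electrons are transferred per O₂ molecule, so n(O₂) = 0.006267 / 4 = 0.001567 mol.
V = nRT/P = (0.001567 × 8.314 × 341) / (87.1 × 10³ Pa) = 5.10 × 10⁻⁵ m³ = 0.0510 L.

0.0510 L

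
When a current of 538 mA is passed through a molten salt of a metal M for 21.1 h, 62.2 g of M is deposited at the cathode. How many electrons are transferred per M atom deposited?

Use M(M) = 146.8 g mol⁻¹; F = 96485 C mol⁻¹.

Q = I·t = 0.5380 A × 75960 s = 40870 C, so n(e⁻) = 40870/96485 = 0.4236 mol.
n(M) deposited = 62.2 / 146.8 = 0.4237 mol.
Electrons per atom = n(e⁻)/n(M) = 0.4236 / 0.4237 = 1.00 ≈ 1, so the ion is M⁺.

1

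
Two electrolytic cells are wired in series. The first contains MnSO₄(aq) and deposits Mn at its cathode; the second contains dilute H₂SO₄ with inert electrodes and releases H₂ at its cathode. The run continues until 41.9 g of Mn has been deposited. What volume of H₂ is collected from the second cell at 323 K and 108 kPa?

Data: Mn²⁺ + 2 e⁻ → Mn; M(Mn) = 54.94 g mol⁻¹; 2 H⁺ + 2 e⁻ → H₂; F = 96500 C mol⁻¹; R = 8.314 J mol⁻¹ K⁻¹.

n(Mn) = 41.9 / 54.94 = 0.7627 mol, so n(e⁻) = 2 × 0.7627 = 1.525 mol.
The cells are in series, so the same 1.525 mol of electrons passes through the second cell.
2 H⁺ + 2 e⁻ → H₂ — 2 mol e⁻ per mol H₂, so n(H₂) = 1.525/2 = 0.7627 mol.
V = nRT/P = (0.7627 × 8.314 × 323) / (108 × 10³) = 0.0190 m³ = 19.0 L.

19.0 L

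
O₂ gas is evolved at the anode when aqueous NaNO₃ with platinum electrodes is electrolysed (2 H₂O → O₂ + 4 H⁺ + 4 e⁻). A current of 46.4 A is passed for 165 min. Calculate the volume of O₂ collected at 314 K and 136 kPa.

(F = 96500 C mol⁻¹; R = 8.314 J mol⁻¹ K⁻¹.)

Q = I·t = 46.40 A × 9900.0 s = 459400 C.
n(e⁻) = Q/F = 459400 / 96500 = 4.760 mol.
4 electrons are transferred per O₂ molecule, so n(O₂) = 4.760 / 4 = 1.190 mol.
V = nRT/P = (1.190 × 8.314 × 314) / (136 × 10³ Pa) = 0.0228 m³ = 22.8 L.

22.8 L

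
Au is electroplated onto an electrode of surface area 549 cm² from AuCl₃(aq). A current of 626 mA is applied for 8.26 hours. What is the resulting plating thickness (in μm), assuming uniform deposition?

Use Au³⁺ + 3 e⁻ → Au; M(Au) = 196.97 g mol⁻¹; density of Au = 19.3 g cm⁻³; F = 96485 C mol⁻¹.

Q = I·t = 0.6260 × 29736 = 18610 C; n(e⁻) = 0.1929 mol.
n(Au) = n(e⁻)/3 = 0.06431 mol, so m = 0.06431 × 196.97 = 12.67 g.
Volume = m/ρ = 12.67 / 19.3 = 0.6563 cm³.
Thickness = V/A = 0.6563 / 549 = 0.00120 cm = 12.0 μm.

12.0 μm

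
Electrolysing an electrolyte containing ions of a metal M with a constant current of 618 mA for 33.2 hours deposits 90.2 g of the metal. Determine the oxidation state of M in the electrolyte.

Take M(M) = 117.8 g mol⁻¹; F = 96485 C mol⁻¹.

+1

Q = I·t = 0.6180 A × 119520 s = 73860 C, so n(e⁻) = 73860/96485 = 0.7655 mol.
n(M) deposited = 90.2 / 117.8 = 0.7657 mol.
Electrons per atom = n(e⁻)/n(M) = 0.7655 / 0.7657 = 1.00 ≈ 1, so the ion is M⁺.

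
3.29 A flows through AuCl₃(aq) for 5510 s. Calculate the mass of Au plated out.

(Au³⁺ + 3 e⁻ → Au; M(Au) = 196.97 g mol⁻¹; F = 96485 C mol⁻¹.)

12.3 g

Q = I·t = 3.290 A × 5510.0 s = 18130 C.
n(e⁻) = Q/F = 18130 / 96485 = 0.1879 mol.
Au³⁺ + 3 e⁻ → Au, so n(Au) = n(e⁻)/3 = 0.06263 mol.
m = n·M = 0.06263 × 196.97 = 12.3 g.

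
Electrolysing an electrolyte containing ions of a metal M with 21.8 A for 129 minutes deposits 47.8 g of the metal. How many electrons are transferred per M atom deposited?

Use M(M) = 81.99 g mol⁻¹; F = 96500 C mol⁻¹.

3

Q = I·t = 21.80 A × 7740.0 s = 168700 C, so n(e⁻) = 168700/96500 = 1.749 mol.
n(M) deposited = 47.8 / 81.99 = 0.5830 mol.
Electrons per atom = n(e⁻)/n(M) = 1.749 / 0.5830 = 3.00 ≈ 3, so the ion is M³⁺.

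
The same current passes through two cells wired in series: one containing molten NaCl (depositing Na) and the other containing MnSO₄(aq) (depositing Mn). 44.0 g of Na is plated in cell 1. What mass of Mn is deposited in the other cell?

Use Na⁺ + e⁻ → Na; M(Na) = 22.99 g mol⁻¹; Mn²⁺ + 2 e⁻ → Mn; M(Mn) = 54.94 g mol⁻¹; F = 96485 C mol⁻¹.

n(Na) = 44.0 / 22.99 = 1.914 mol.
Since Na⁺ + e⁻ → Na, n(e⁻) passed = 1 × 1.914 = 1.914 mol.
Cells in series carry the same charge, so the same 1.914 mol of electrons passes through cell 2.
Mn²⁺ + 2 e⁻ → Mn, so n(Mn) = 1.914 / 2 = 0.9569 mol.
m(Mn) = 0.9569 × 54.94 = 52.6 g.

52.6 g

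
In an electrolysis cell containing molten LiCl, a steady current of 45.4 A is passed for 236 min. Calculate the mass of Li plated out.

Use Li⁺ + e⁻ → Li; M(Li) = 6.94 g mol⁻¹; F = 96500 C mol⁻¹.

Q = I·t = 45.40 A × 14160 s = 642900 C.
n(e⁻) = Q/F = 642900 / 96500 = 6.662 mol.
Li⁺ + e⁻ → Li, so n(Li) = n(e⁻)/1 = 6.662 mol.
m = n·M = 6.662 × 6.94 = 46.2 g.

46.2 g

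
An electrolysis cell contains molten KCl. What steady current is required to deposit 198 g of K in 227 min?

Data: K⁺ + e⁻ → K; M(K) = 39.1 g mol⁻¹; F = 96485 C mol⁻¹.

35.9 A

n(K) = 198 / 39.1 = 5.064 mol.
n(e⁻) = 1 × 5.064 = 5.064 mol.
Q = n(e⁻)·F = 5.064 × 96485 = 488600 C.
I = Q/t = 488600 / 13620 s = 35.9 A.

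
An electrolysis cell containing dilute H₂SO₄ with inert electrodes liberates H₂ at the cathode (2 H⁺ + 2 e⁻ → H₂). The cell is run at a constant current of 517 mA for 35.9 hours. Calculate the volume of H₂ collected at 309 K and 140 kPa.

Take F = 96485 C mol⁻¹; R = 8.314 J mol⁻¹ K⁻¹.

6.35 L

Q = I·t = 0.5170 A × 129240 s = 66820 C.
n(e⁻) = Q/F = 66820 / 96485 = 0.6925 mol.
2 electrons are transferred per H₂ molecule, so n(H₂) = 0.6925 / 2 = 0.3463 mol.
V = nRT/P = (0.3463 × 8.314 × 309) / (140 × 10³ Pa) = 0.00635 m³ = 6.35 L.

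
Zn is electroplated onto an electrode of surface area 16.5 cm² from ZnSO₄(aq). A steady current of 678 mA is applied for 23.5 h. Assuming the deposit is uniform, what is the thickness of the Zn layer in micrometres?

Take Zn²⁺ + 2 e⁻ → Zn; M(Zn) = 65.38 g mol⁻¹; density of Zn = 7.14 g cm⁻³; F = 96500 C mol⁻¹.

Q = I·t = 0.6780 × 84600 = 57360 C; n(e⁻) = 0.5944 mol.
n(Zn) = n(e⁻)/2 = 0.2972 mol, so m = 0.2972 × 65.38 = 19.43 g.
Volume = m/ρ = 19.43 / 7.14 = 2.721 cm³.
Thickness = V/A = 2.721 / 16.5 = 0.165 cm = 1650 μm.

1650 μm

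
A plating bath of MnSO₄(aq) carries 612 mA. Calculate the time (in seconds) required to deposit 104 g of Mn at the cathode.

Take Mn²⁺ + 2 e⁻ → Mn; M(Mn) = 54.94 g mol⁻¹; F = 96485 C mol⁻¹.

n(Mn) = m/M = 104 / 54.94 = 1.893 mol.
Each Mn atom requires 2 electrons, so n(e⁻) = 2 × 1.893 = 3.786 mol.
Q = n(e⁻)·F = 3.786 × 96485 = 365300 C.
t = Q/I = 365300 / 0.6120 A = 596900 s.

5.97 × 10⁵ s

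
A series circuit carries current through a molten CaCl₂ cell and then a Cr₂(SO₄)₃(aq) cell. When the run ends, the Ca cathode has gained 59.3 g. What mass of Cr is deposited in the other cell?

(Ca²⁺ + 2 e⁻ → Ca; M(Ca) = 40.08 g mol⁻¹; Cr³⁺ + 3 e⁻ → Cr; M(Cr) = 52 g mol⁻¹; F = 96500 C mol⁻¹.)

n(Ca) = 59.3 / 40.08 = 1.480 mol.
Since Ca²⁺ + 2 e⁻ → Ca, n(e⁻) passed = 2 × 1.480 = 2.959 mol.
Cells in series carry the same charge, so the same 2.959 mol of electrons passes through cell 2.
Cr³⁺ + 3 e⁻ → Cr, so n(Cr) = 2.959 / 3 = 0.9864 mol.
m(Cr) = 0.9864 × 52 = 51.3 g.

51.3 g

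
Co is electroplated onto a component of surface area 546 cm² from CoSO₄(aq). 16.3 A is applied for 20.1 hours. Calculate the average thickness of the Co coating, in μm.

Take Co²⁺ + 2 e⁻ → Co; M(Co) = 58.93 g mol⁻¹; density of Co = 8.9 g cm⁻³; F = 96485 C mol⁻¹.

Q = I·t = 16.30 × 72360 = 1179000 C; n(e⁻) = 12.22 mol.
n(Co) = n(e⁻)/2 = 6.112 mol, so m = 6.112 × 58.93 = 360.2 g.
Volume = m/ρ = 360.2 / 8.9 = 40.47 cm³.
Thickness = V/A = 40.47 / 546 = 0.0741 cm = 741 μm.

741 μm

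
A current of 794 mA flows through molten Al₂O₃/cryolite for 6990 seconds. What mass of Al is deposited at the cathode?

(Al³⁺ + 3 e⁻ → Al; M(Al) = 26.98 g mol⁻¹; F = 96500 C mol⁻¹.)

Q = I·t = 0.7940 A × 6990.0 s = 5550 C.
n(e⁻) = Q/F = 5550 / 96500 = 0.05751 mol.
Al³⁺ + 3 e⁻ → Al, so n(Al) = n(e⁻)/3 = 0.01917 mol.
m = n·M = 0.01917 × 26.98 = 0.517 g.

0.517 g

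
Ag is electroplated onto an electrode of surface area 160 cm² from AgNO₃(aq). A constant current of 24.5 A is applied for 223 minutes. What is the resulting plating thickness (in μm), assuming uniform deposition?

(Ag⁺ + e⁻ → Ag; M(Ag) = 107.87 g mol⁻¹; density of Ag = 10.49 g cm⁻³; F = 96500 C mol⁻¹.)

2180 μm

Q = I·t = 24.50 × 13380 = 327800 C; n(e⁻) = 3.397 mol.
n(Ag) = n(e⁻)/1 = 3.397 mol, so m = 3.397 × 107.87 = 366.4 g.
Volume = m/ρ = 366.4 / 10.49 = 34.93 cm³.
Thickness = V/A = 34.93 / 160 = 0.218 cm = 2180 μm.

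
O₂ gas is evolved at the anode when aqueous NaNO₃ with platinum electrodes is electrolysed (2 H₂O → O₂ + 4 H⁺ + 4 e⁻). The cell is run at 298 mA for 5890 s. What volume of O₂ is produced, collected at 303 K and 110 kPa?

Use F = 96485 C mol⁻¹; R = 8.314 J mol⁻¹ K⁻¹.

Q = I·t = 0.2980 A × 5890.0 s = 1755 C.
n(e⁻) = Q/F = 1755 / 96485 = 0.01819 mol.
4 electrons are transferred per O₂ molecule, so n(O₂) = 0.01819 / 4 = 0.004548 mol.
V = nRT/P = (0.004548 × 8.314 × 303) / (110 × 10³ Pa) = 1.04 × 10⁻⁴ m³ = 0.104 L.

0.104 L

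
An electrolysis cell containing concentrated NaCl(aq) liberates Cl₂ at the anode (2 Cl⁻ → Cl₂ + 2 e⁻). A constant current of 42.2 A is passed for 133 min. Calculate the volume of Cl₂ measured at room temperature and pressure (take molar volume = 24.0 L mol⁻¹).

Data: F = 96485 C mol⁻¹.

41.9 L

Q = I·t = 42.20 A × 7980.0 s = 336800 C.
n(e⁻) = Q/F = 336800 / 96485 = 3.490 mol.
2 electrons are transferred per Cl₂ molecule, so n(Cl₂) = 3.490 / 2 = 1.745 mol.
V = n × V_m = 1.745 × 24.0 = 41.9 L.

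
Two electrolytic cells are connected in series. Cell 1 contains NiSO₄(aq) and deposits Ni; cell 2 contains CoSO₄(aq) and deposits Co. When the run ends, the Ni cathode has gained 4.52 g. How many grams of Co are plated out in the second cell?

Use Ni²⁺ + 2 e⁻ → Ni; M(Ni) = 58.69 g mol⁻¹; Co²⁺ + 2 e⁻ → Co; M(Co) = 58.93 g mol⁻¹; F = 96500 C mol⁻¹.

n(Ni) = 4.52 / 58.69 = 0.07701 mol.
Since Ni²⁺ + 2 e⁻ → Ni, n(e⁻) passed = 2 × 0.07701 = 0.1540 mol.
Cells in series carry the same charge, so the same 0.1540 mol of electrons passes through cell 2.
Co²⁺ + 2 e⁻ → Co, so n(Co) = 0.1540 / 2 = 0.07701 mol.
m(Co) = 0.07701 × 58.93 = 4.54 g.

4.54 g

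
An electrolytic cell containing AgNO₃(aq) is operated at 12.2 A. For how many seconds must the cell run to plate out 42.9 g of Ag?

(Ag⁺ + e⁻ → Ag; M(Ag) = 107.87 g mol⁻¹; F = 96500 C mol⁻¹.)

3150 s

n(Ag) = m/M = 42.9 / 107.87 = 0.3977 mol.
Each Ag atom requires 1 electron, so n(e⁻) = 1 × 0.3977 = 0.3977 mol.
Q = n(e⁻)·F = 0.3977 × 96500 = 38380 C.
t = Q/I = 38380 / 12.20 A = 3146 s.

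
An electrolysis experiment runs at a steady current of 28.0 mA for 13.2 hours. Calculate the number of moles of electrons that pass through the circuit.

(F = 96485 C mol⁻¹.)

0.0138 mol

Q = I·t = 0.02800 A × 47520 s = 1331 C.
n(e⁻) = Q/F = 1331 / 96485 = 0.0138 mol.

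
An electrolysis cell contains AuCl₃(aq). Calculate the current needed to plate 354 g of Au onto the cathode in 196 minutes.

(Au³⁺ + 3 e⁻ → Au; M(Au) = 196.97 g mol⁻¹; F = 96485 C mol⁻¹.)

44.2 A

n(Au) = 354 / 196.97 = 1.797 mol.
n(e⁻) = 3 × 1.797 = 5.392 mol.
Q = n(e⁻)·F = 5.392 × 96485 = 520200 C.
I = Q/t = 520200 / 11760 s = 44.2 A.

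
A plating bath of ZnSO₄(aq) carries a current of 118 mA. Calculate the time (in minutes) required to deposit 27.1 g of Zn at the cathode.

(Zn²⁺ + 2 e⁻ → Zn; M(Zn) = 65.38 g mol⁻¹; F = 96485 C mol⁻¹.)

11300 min

n(Zn) = m/M = 27.1 / 65.38 = 0.4145 mol.
Each Zn atom requires 2 electrons, so n(e⁻) = 2 × 0.4145 = 0.8290 mol.
Q = n(e⁻)·F = 0.8290 × 96485 = 79990 C.
t = Q/I = 79990 / 0.1180 A = 677800 s = 11300 min.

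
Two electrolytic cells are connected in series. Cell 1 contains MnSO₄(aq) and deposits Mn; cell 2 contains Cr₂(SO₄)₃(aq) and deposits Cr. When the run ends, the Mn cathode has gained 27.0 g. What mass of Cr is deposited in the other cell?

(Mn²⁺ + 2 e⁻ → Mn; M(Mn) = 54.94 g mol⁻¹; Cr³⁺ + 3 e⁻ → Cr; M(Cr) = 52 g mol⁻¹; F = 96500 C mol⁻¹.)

n(Mn) = 27.0 / 54.94 = 0.4914 mol.
Since Mn²⁺ + 2 e⁻ → Mn, n(e⁻) passed = 2 × 0.4914 = 0.9829 mol.
Cells in series carry the same charge, so the same 0.9829 mol of electrons passes through cell 2.
Cr³⁺ + 3 e⁻ → Cr, so n(Cr) = 0.9829 / 3 = 0.3276 mol.
m(Cr) = 0.3276 × 52 = 17.0 g.

17.0 g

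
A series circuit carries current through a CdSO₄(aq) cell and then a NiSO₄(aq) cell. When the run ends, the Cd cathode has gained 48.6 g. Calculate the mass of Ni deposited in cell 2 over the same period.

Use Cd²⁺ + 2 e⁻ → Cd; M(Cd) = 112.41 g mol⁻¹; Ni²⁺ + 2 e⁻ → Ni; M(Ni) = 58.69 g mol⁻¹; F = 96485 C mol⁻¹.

25.4 g

n(Cd) = 48.6 / 112.41 = 0.4323 mol.
Since Cd²⁺ + 2 e⁻ → Cd, n(e⁻) passed = 2 × 0.4323 = 0.8647 mol.
Cells in series carry the same charge, so the same 0.8647 mol of electrons passes through cell 2.
Ni²⁺ + 2 e⁻ → Ni, so n(Ni) = 0.8647 / 2 = 0.4323 mol.
m(Ni) = 0.4323 × 58.69 = 25.4 g.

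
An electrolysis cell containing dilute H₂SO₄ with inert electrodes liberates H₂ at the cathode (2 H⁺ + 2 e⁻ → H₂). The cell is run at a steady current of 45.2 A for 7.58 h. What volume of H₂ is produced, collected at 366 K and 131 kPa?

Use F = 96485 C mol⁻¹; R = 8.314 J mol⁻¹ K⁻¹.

148 L

Q = I·t = 45.20 A × 27288 s = 1233000 C.
n(e⁻) = Q/F = 1233000 / 96485 = 12.78 mol.
2 electrons are transferred per H₂ molecule, so n(H₂) = 12.78 / 2 = 6.392 mol.
V = nRT/P = (6.392 × 8.314 × 366) / (131 × 10³ Pa) = 0.148 m³ = 148 L.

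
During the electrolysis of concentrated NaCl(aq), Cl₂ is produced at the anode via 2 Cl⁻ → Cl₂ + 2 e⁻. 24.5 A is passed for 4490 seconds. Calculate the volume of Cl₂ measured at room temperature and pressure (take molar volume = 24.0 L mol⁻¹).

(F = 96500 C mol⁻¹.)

13.7 L

Q = I·t = 24.50 A × 4490.0 s = 110000 C.
n(e⁻) = Q/F = 110000 / 96500 = 1.140 mol.
2 electrons are transferred per Cl₂ molecule, so n(Cl₂) = 1.140 / 2 = 0.5700 mol.
V = n × V_m = 0.5700 × 24.0 = 13.7 L.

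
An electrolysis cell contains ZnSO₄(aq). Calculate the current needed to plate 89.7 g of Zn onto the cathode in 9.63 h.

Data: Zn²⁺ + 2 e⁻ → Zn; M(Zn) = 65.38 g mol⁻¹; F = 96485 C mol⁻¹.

n(Zn) = 89.7 / 65.38 = 1.372 mol.
n(e⁻) = 2 × 1.372 = 2.744 mol.
Q = n(e⁻)·F = 2.744 × 96485 = 264800 C.
I = Q/t = 264800 / 34668 s = 7.64 A.

7.64 A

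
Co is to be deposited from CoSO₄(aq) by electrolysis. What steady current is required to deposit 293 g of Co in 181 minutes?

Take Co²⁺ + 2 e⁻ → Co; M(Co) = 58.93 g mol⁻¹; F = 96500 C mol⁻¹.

88.4 A

n(Co) = 293 / 58.93 = 4.972 mol.
n(e⁻) = 2 × 4.972 = 9.944 mol.
Q = n(e⁻)·F = 9.944 × 96500 = 959600 C.
I = Q/t = 959600 / 10860 s = 88.4 A.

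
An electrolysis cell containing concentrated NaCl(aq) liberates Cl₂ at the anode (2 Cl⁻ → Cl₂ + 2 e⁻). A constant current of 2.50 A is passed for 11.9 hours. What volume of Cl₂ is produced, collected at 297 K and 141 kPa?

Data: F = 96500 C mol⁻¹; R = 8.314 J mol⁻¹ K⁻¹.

9.72 L

Q = I·t = 2.500 A × 42840 s = 107100 C.
n(e⁻) = Q/F = 107100 / 96500 = 1.110 mol.
2 electrons are transferred per Cl₂ molecule, so n(Cl₂) = 1.110 / 2 = 0.5549 mol.
V = nRT/P = (0.5549 × 8.314 × 297) / (141 × 10³ Pa) = 0.00972 m³ = 9.72 L.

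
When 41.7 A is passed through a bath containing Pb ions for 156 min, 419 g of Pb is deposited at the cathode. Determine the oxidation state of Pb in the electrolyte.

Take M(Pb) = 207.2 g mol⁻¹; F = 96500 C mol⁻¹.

+2

Q = I·t = 41.70 A × 9360.0 s = 390300 C, so n(e⁻) = 390300/96500 = 4.045 mol.
n(Pb) deposited = 419 / 207.2 = 2.022 mol.
Electrons per atom = n(e⁻)/n(Pb) = 4.045 / 2.022 = 2.00 ≈ 2, so the ion is Pb²⁺.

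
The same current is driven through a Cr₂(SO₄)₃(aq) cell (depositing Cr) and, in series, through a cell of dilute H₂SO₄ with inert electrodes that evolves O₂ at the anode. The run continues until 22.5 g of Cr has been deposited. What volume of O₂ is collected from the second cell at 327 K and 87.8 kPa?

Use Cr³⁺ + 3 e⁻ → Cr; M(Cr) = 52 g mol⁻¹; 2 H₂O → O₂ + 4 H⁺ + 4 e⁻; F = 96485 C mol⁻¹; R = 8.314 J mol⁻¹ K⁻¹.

n(Cr) = 22.5 / 52 = 0.4327 mol, so n(e⁻) = 3 × 0.4327 = 1.298 mol.
The cells are in series, so the same 1.298 mol of electrons passes through the second cell.
2 H₂O → O₂ + 4 H⁺ + 4 e⁻ — 4 mol e⁻ per mol O₂, so n(O₂) = 1.298/4 = 0.3245 mol.
V = nRT/P = (0.3245 × 8.314 × 327) / (87.8 × 10³) = 0.0100 m³ = 10.0 L.

10.0 L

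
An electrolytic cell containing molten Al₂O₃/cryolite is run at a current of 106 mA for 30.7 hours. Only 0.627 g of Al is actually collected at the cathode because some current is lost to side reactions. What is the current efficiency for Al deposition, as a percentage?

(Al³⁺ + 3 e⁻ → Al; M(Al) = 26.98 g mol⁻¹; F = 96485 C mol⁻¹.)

Q = I·t = 0.1060 × 110520 = 11720 C; n(e⁻) = 11720/96485 = 0.1214 mol.
Theoretical n(Al) = n(e⁻)/3 = 0.04047 mol, i.e. m_theo = 0.04047 × 26.98 = 1.092 g.
Efficiency = m_actual / m_theo = 0.627 / 1.092 = 57.4 %.

57.4 %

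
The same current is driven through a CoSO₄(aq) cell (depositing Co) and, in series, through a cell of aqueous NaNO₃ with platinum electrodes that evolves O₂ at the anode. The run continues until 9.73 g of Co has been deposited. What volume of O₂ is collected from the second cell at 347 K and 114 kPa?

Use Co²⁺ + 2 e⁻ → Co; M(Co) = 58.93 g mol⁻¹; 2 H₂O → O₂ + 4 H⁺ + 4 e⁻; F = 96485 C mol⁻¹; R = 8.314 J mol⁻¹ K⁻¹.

n(Co) = 9.73 / 58.93 = 0.1651 mol, so n(e⁻) = 2 × 0.1651 = 0.3302 mol.
The cells are in series, so the same 0.3302 mol of electrons passes through the second cell.
2 H₂O → O₂ + 4 H⁺ + 4 e⁻ — 4 mol e⁻ per mol O₂, so n(O₂) = 0.3302/4 = 0.08256 mol.
V = nRT/P = (0.08256 × 8.314 × 347) / (114 × 10³) = 0.00209 m³ = 2.09 L.

2.09 L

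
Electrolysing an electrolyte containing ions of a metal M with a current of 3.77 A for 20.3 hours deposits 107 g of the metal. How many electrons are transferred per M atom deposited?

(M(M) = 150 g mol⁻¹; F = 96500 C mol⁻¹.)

4

Q = I·t = 3.770 A × 73080 s = 275500 C, so n(e⁻) = 275500/96500 = 2.855 mol.
n(M) deposited = 107 / 150 = 0.7133 mol.
Electrons per atom = n(e⁻)/n(M) = 2.855 / 0.7133 = 4.00 ≈ 4, so the ion is M⁴⁺.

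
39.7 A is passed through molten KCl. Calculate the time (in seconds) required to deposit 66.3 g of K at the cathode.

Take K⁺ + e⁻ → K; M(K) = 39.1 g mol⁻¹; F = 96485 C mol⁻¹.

4120 s

n(K) = m/M = 66.3 / 39.1 = 1.696 mol.
Each K atom requires 1 electron, so n(e⁻) = 1 × 1.696 = 1.696 mol.
Q = n(e⁻)·F = 1.696 × 96485 = 163600 C.
t = Q/I = 163600 / 39.70 A = 4121 s.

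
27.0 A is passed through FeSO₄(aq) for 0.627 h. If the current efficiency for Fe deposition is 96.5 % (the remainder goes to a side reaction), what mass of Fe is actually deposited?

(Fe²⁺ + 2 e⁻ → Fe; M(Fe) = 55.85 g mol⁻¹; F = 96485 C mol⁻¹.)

17.0 g

Q = I·t = 27.00 × 2257.2 = 60940 C.
n(e⁻) = 60940/96485 = 0.6316 mol; theoretically n(Fe) = 0.6316/2 = 0.3158 mol, m_theo = 17.64 g.
At 96.5 % efficiency, m_actual = 0.965 × 17.64 = 17.0 g.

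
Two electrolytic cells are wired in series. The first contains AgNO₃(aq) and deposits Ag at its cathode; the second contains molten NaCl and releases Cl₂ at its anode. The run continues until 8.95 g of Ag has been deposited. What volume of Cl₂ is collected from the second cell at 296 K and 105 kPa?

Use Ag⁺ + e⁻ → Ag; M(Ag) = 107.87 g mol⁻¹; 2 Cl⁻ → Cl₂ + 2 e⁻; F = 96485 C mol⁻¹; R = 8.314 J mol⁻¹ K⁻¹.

0.972 L

n(Ag) = 8.95 / 107.87 = 0.08297 mol, so n(e⁻) = 1 × 0.08297 = 0.08297 mol.
The cells are in series, so the same 0.08297 mol of electrons passes through the second cell.
2 Cl⁻ → Cl₂ + 2 e⁻ — 2 mol e⁻ per mol Cl₂, so n(Cl₂) = 0.08297/2 = 0.04149 mol.
V = nRT/P = (0.04149 × 8.314 × 296) / (105 × 10³) = 9.72 × 10⁻⁴ m³ = 0.972 L.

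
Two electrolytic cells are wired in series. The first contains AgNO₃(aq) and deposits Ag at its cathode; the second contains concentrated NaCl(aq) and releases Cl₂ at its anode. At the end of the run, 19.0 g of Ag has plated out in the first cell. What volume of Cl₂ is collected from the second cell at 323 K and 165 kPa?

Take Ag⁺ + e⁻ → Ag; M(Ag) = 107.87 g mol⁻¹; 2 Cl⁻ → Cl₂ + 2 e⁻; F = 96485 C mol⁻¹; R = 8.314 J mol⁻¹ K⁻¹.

1.43 L

n(Ag) = 19.0 / 107.87 = 0.1761 mol, so n(e⁻) = 1 × 0.1761 = 0.1761 mol.
The cells are in series, so the same 0.1761 mol of electrons passes through the second cell.
2 Cl⁻ → Cl₂ + 2 e⁻ — 2 mol e⁻ per mol Cl₂, so n(Cl₂) = 0.1761/2 = 0.08807 mol.
V = nRT/P = (0.08807 × 8.314 × 323) / (165 × 10³) = 0.00143 m³ = 1.43 L.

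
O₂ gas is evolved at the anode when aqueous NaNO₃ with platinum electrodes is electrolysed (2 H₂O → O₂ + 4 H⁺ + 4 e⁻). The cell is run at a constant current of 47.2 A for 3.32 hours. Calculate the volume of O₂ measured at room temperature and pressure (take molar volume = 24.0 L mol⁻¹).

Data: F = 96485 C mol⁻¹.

Q = I·t = 47.20 A × 11952 s = 564100 C.
n(e⁻) = Q/F = 564100 / 96485 = 5.847 mol.
4 electrons are transferred per O₂ molecule, so n(O₂) = 5.847 / 4 = 1.462 mol.
V = n × V_m = 1.462 × 24.0 = 35.1 L.

35.1 L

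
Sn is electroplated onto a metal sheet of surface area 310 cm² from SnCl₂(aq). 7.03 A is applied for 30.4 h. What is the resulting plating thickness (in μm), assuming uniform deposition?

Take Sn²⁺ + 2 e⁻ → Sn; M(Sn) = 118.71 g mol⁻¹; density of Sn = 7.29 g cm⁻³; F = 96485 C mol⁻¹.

2090 μm

Q = I·t = 7.030 × 109440 = 769400 C; n(e⁻) = 7.974 mol.
n(Sn) = n(e⁻)/2 = 3.987 mol, so m = 3.987 × 118.71 = 473.3 g.
Volume = m/ρ = 473.3 / 7.29 = 64.92 cm³.
Thickness = V/A = 64.92 / 310 = 0.209 cm = 2090 μm.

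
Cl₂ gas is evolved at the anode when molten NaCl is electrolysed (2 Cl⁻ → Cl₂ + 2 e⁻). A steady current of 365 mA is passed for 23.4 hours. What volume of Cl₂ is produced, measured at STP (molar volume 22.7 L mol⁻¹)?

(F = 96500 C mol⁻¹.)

3.62 L

Q = I·t = 0.3650 A × 84240 s = 30750 C.
n(e⁻) = Q/F = 30750 / 96500 = 0.3186 mol.
2 electrons are transferred per Cl₂ molecule, so n(Cl₂) = 0.3186 / 2 = 0.1593 mol.
V = n × V_m = 0.1593 × 22.7 = 3.62 L.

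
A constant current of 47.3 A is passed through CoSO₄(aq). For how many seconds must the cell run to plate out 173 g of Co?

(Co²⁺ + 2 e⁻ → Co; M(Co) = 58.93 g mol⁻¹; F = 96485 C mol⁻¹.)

n(Co) = m/M = 173 / 58.93 = 2.936 mol.
Each Co atom requires 2 electrons, so n(e⁻) = 2 × 2.936 = 5.871 mol.
Q = n(e⁻)·F = 5.871 × 96485 = 566500 C.
t = Q/I = 566500 / 47.30 A = 11980 s.

12000 s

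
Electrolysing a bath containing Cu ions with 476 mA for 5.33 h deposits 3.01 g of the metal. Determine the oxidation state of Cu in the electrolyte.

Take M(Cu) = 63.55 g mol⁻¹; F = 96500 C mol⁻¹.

Q = I·t = 0.4760 A × 19188 s = 9133 C, so n(e⁻) = 9133/96500 = 0.09465 mol.
n(Cu) deposited = 3.01 / 63.55 = 0.04736 mol.
Electrons per atom = n(e⁻)/n(Cu) = 0.09465 / 0.04736 = 2.00 ≈ 2, so the ion is Cu²⁺.

+2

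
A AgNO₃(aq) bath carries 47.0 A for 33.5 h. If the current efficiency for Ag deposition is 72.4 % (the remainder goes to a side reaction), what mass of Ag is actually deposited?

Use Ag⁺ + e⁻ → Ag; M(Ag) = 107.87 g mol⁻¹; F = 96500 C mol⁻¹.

4590 g

Q = I·t = 47.00 × 120600 = 5668000 C.
n(e⁻) = 5668000/96500 = 58.74 mol; theoretically n(Ag) = 58.74/1 = 58.74 mol, m_theo = 6336 g.
At 72.4 % efficiency, m_actual = 0.724 × 6336 = 4590 g.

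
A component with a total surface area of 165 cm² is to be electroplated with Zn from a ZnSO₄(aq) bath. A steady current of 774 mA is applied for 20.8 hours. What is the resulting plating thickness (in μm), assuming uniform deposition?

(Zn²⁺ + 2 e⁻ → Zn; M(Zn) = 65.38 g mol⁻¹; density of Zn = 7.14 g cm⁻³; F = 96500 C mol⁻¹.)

Q = I·t = 0.7740 × 74880 = 57960 C; n(e⁻) = 0.6006 mol.
n(Zn) = n(e⁻)/2 = 0.3003 mol, so m = 0.3003 × 65.38 = 19.63 g.
Volume = m/ρ = 19.63 / 7.14 = 2.750 cm³.
Thickness = V/A = 2.750 / 165 = 0.0167 cm = 167 μm.

167 μm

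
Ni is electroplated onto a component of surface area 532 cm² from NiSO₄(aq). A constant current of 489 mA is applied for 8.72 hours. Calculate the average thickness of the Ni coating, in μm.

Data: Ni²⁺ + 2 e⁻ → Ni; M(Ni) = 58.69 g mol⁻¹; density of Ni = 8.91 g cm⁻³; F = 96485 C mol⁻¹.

9.85 μm

Q = I·t = 0.4890 × 31392 = 15350 C; n(e⁻) = 0.1591 mol.
n(Ni) = n(e⁻)/2 = 0.07955 mol, so m = 0.07955 × 58.69 = 4.669 g.
Volume = m/ρ = 4.669 / 8.91 = 0.5240 cm³.
Thickness = V/A = 0.5240 / 532 = 9.85 × 10⁻⁴ cm = 9.85 μm.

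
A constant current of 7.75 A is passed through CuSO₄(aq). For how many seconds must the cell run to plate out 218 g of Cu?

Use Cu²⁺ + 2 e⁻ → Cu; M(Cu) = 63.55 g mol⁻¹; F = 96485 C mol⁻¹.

n(Cu) = m/M = 218 / 63.55 = 3.430 mol.
Each Cu atom requires 2 electrons, so n(e⁻) = 2 × 3.430 = 6.861 mol.
Q = n(e⁻)·F = 6.861 × 96485 = 662000 C.
t = Q/I = 662000 / 7.750 A = 85410 s.

85400 s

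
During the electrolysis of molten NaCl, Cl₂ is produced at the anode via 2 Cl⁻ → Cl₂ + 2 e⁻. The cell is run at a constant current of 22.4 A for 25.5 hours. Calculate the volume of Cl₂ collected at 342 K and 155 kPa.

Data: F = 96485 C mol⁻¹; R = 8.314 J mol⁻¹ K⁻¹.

Q = I·t = 22.40 A × 91800 s = 2056000 C.
n(e⁻) = Q/F = 2056000 / 96485 = 21.31 mol.
2 electrons are transferred per Cl₂ molecule, so n(Cl₂) = 21.31 / 2 = 10.66 mol.
V = nRT/P = (10.66 × 8.314 × 342) / (155 × 10³ Pa) = 0.195 m³ = 195 L.

195 L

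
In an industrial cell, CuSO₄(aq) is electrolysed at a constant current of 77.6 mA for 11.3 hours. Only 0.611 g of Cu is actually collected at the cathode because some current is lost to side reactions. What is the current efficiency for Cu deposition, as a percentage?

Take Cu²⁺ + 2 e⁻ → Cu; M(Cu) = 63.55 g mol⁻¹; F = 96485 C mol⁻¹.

58.8 %

Q = I·t = 0.07760 × 40680 = 3157 C; n(e⁻) = 3157/96485 = 0.03272 mol.
Theoretical n(Cu) = n(e⁻)/2 = 0.01636 mol, i.e. m_theo = 0.01636 × 63.55 = 1.040 g.
Efficiency = m_actual / m_theo = 0.611 / 1.040 = 58.8 %.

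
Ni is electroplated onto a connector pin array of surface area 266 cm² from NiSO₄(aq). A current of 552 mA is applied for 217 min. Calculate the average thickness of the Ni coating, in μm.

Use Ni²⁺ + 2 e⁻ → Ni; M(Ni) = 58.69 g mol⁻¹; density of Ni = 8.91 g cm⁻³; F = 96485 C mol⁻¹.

9.22 μm

Q = I·t = 0.5520 × 13020 = 7187 C; n(e⁻) = 0.07449 mol.
n(Ni) = n(e⁻)/2 = 0.03724 mol, so m = 0.03724 × 58.69 = 2.186 g.
Volume = m/ρ = 2.186 / 8.91 = 0.2453 cm³.
Thickness = V/A = 0.2453 / 266 = 9.22 × 10⁻⁴ cm = 9.22 μm.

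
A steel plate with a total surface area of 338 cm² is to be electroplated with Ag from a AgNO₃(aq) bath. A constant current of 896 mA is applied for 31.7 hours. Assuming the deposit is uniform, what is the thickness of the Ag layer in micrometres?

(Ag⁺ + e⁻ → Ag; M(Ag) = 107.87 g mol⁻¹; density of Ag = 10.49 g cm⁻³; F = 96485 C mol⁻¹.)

322 μm

Q = I·t = 0.8960 × 114120 = 102300 C; n(e⁻) = 1.060 mol.
n(Ag) = n(e⁻)/1 = 1.060 mol, so m = 1.060 × 107.87 = 114.3 g.
Volume = m/ρ = 114.3 / 10.49 = 10.90 cm³.
Thickness = V/A = 10.90 / 338 = 0.0322 cm = 322 μm.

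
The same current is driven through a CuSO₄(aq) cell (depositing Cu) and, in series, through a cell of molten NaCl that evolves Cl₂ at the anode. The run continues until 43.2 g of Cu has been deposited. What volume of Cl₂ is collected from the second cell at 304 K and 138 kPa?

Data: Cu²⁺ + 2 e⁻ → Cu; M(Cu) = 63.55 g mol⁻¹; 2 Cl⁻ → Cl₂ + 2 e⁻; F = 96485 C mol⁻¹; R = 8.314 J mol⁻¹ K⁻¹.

n(Cu) = 43.2 / 63.55 = 0.6798 mol, so n(e⁻) = 2 × 0.6798 = 1.360 mol.
The cells are in series, so the same 1.360 mol of electrons passes through the second cell.
2 Cl⁻ → Cl₂ + 2 e⁻ — 2 mol e⁻ per mol Cl₂, so n(Cl₂) = 1.360/2 = 0.6798 mol.
V = nRT/P = (0.6798 × 8.314 × 304) / (138 × 10³) = 0.0125 m³ = 12.5 L.

12.5 L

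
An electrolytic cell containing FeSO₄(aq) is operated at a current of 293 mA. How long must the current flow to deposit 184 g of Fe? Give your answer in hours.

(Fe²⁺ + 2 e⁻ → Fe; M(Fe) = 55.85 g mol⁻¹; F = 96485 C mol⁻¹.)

603 h

n(Fe) = m/M = 184 / 55.85 = 3.295 mol.
Each Fe atom requires 2 electrons, so n(e⁻) = 2 × 3.295 = 6.589 mol.
Q = n(e⁻)·F = 6.589 × 96485 = 635700 C.
t = Q/I = 635700 / 0.2930 A = 2170000 s = 603 h.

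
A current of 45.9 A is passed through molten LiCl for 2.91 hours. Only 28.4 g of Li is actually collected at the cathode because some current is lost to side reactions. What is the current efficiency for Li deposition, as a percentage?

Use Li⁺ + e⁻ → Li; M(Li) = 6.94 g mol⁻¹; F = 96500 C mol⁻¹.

82.1 %

Q = I·t = 45.90 × 10476 = 480800 C; n(e⁻) = 480800/96500 = 4.983 mol.
Theoretical n(Li) = n(e⁻)/1 = 4.983 mol, i.e. m_theo = 4.983 × 6.94 = 34.58 g.
Efficiency = m_actual / m_theo = 28.4 / 34.58 = 82.1 %.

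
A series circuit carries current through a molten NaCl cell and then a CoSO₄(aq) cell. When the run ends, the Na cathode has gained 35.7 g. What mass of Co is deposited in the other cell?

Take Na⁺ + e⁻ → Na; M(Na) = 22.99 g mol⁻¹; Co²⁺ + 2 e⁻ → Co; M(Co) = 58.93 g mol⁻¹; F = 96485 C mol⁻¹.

n(Na) = 35.7 / 22.99 = 1.553 mol.
Since Na⁺ + e⁻ → Na, n(e⁻) passed = 1 × 1.553 = 1.553 mol.
Cells in series carry the same charge, so the same 1.553 mol of electrons passes through cell 2.
Co²⁺ + 2 e⁻ → Co, so n(Co) = 1.553 / 2 = 0.7764 mol.
m(Co) = 0.7764 × 58.93 = 45.8 g.

45.8 g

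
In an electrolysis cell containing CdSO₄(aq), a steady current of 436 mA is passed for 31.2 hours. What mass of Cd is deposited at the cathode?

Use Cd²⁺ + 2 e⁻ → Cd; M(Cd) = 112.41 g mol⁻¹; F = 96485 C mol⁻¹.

28.5 g

Q = I·t = 0.4360 A × 112320 s = 48970 C.
n(e⁻) = Q/F = 48970 / 96485 = 0.5076 mol.
Cd²⁺ + 2 e⁻ → Cd, so n(Cd) = n(e⁻)/2 = 0.2538 mol.
m = n·M = 0.2538 × 112.41 = 28.5 g.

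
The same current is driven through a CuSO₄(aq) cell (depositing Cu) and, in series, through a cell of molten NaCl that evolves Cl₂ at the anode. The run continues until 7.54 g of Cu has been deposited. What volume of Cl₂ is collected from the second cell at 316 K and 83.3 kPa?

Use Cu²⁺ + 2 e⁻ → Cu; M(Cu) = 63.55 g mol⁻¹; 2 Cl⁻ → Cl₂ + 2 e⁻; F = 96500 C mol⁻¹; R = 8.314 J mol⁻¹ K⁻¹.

n(Cu) = 7.54 / 63.55 = 0.1186 mol, so n(e⁻) = 2 × 0.1186 = 0.2373 mol.
The cells are in series, so the same 0.2373 mol of electrons passes through the second cell.
2 Cl⁻ → Cl₂ + 2 e⁻ — 2 mol e⁻ per mol Cl₂, so n(Cl₂) = 0.2373/2 = 0.1186 mol.
V = nRT/P = (0.1186 × 8.314 × 316) / (83.3 × 10³) = 0.00374 m³ = 3.74 L.

3.74 L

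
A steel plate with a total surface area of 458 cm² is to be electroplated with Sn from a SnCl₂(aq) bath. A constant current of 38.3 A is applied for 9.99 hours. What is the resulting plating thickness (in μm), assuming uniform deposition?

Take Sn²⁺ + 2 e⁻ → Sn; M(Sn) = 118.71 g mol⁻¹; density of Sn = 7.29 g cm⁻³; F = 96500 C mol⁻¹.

Q = I·t = 38.30 × 35964 = 1377000 C; n(e⁻) = 14.27 mol.
n(Sn) = n(e⁻)/2 = 7.137 mol, so m = 7.137 × 118.71 = 847.2 g.
Volume = m/ρ = 847.2 / 7.29 = 116.2 cm³.
Thickness = V/A = 116.2 / 458 = 0.254 cm = 2540 μm.

2540 μm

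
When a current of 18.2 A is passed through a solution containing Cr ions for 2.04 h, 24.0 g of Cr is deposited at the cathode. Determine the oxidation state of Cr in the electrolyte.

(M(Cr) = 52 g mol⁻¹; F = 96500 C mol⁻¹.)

+3

Q = I·t = 18.20 A × 7344.0 s = 133700 C, so n(e⁻) = 133700/96500 = 1.385 mol.
n(Cr) deposited = 24.0 / 52 = 0.4615 mol.
Electrons per atom = n(e⁻)/n(Cr) = 1.385 / 0.4615 = 3.00 ≈ 3, so the ion is Cr³⁺.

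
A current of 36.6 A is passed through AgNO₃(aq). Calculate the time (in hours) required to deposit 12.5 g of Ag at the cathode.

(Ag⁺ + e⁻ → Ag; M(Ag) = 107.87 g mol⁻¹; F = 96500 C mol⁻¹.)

0.0849 h

n(Ag) = m/M = 12.5 / 107.87 = 0.1159 mol.
Each Ag atom requires 1 electron, so n(e⁻) = 1 × 0.1159 = 0.1159 mol.
Q = n(e⁻)·F = 0.1159 × 96500 = 11180 C.
t = Q/I = 11180 / 36.60 A = 305.5 s = 0.0849 h.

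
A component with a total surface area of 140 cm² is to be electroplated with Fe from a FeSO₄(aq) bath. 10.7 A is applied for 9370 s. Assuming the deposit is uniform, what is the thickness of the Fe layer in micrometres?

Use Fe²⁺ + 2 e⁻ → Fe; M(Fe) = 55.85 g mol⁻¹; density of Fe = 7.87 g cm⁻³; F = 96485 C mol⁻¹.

Q = I·t = 10.70 × 9370.0 = 100300 C; n(e⁻) = 1.039 mol.
n(Fe) = n(e⁻)/2 = 0.5196 mol, so m = 0.5196 × 55.85 = 29.02 g.
Volume = m/ρ = 29.02 / 7.87 = 3.687 cm³.
Thickness = V/A = 3.687 / 140 = 0.0263 cm = 263 μm.

263 μm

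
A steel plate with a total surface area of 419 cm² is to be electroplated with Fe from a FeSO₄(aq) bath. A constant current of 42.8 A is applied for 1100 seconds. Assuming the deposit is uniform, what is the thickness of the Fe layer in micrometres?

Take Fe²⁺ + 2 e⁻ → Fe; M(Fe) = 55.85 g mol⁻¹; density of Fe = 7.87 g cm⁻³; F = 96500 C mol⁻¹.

Q = I·t = 42.80 × 1100.0 = 47080 C; n(e⁻) = 0.4879 mol.
n(Fe) = n(e⁻)/2 = 0.2439 mol, so m = 0.2439 × 55.85 = 13.62 g.
Volume = m/ρ = 13.62 / 7.87 = 1.731 cm³.
Thickness = V/A = 1.731 / 419 = 0.00413 cm = 41.3 μm.

41.3 μm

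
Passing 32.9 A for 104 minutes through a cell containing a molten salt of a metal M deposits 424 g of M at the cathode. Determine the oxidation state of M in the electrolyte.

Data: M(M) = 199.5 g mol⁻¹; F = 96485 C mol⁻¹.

+1

Q = I·t = 32.90 A × 6240.0 s = 205300 C, so n(e⁻) = 205300/96485 = 2.128 mol.
n(M) deposited = 424 / 199.5 = 2.125 mol.
Electrons per atom = n(e⁻)/n(M) = 2.128 / 2.125 = 1.00 ≈ 1, so the ion is M⁺.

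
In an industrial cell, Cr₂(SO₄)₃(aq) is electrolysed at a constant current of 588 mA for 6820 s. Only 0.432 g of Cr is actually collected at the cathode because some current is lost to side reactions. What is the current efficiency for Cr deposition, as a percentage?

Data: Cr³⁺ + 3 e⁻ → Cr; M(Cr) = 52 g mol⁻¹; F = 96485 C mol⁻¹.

Q = I·t = 0.5880 × 6820.0 = 4010 C; n(e⁻) = 4010/96485 = 0.04156 mol.
Theoretical n(Cr) = n(e⁻)/3 = 0.01385 mol, i.e. m_theo = 0.01385 × 52 = 0.7204 g.
Efficiency = m_actual / m_theo = 0.432 / 0.7204 = 60.0 %.

60.0 %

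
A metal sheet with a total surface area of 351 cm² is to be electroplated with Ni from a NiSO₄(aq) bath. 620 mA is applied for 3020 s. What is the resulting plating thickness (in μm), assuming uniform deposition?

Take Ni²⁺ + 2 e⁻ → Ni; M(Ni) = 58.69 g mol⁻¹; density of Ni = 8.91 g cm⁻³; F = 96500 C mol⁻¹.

1.82 μm

Q = I·t = 0.6200 × 3020.0 = 1872 C; n(e⁻) = 0.01940 mol.
n(Ni) = n(e⁻)/2 = 0.009702 mol, so m = 0.009702 × 58.69 = 0.5694 g.
Volume = m/ρ = 0.5694 / 8.91 = 0.06390 cm³.
Thickness = V/A = 0.06390 / 351 = 1.82 × 10⁻⁴ cm = 1.82 μm.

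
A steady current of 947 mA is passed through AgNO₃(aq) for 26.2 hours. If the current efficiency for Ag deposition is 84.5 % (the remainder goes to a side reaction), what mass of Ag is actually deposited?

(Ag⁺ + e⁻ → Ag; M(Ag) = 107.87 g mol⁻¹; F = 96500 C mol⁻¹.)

Q = I·t = 0.9470 × 94320 = 89320 C.
n(e⁻) = 89320/96500 = 0.9256 mol; theoretically n(Ag) = 0.9256/1 = 0.9256 mol, m_theo = 99.85 g.
At 84.5 % efficiency, m_actual = 0.845 × 99.85 = 84.4 g.

84.4 g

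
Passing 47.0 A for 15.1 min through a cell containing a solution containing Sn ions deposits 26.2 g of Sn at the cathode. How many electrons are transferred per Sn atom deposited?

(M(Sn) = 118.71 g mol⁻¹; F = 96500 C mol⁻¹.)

2

Q = I·t = 47.00 A × 906.00 s = 42580 C, so n(e⁻) = 42580/96500 = 0.4413 mol.
n(Sn) deposited = 26.2 / 118.71 = 0.2207 mol.
Electrons per atom = n(e⁻)/n(Sn) = 0.4413 / 0.2207 = 2.00 ≈ 2, so the ion is Sn²⁺.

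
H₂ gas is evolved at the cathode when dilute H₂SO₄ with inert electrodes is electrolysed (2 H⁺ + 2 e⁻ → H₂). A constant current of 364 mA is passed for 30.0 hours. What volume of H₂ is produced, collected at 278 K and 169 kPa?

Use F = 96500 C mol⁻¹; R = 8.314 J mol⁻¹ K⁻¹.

2.79 L

Q = I·t = 0.3640 A × 108000 s = 39310 C.
n(e⁻) = Q/F = 39310 / 96500 = 0.4074 mol.
2 electrons are transferred per H₂ molecule, so n(H₂) = 0.4074 / 2 = 0.2037 mol.
V = nRT/P = (0.2037 × 8.314 × 278) / (169 × 10³ Pa) = 0.00279 m³ = 2.79 L.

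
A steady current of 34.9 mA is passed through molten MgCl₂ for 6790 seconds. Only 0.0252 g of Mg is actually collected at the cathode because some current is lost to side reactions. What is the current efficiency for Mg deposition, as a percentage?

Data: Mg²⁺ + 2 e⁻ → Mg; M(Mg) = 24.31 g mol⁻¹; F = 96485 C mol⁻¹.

Q = I·t = 0.03490 × 6790.0 = 237.0 C; n(e⁻) = 237.0/96485 = 0.002456 mol.
Theoretical n(Mg) = n(e⁻)/2 = 0.001228 mol, i.e. m_theo = 0.001228 × 24.31 = 0.02985 g.
Efficiency = m_actual / m_theo = 0.0252 / 0.02985 = 84.4 %.

84.4 %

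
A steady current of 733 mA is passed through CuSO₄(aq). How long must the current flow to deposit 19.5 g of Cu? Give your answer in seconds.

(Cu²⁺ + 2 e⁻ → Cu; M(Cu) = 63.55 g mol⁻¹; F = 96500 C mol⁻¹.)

n(Cu) = m/M = 19.5 / 63.55 = 0.3068 mol.
Each Cu atom requires 2 electrons, so n(e⁻) = 2 × 0.3068 = 0.6137 mol.
Q = n(e⁻)·F = 0.6137 × 96500 = 59220 C.
t = Q/I = 59220 / 0.7330 A = 80790 s.

80800 s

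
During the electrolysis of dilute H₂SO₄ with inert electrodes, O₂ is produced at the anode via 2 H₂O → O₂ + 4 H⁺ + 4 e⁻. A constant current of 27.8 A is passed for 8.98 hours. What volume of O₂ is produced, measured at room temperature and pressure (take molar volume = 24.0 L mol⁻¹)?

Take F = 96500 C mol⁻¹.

55.9 L

Q = I·t = 27.80 A × 32328 s = 898700 C.
n(e⁻) = Q/F = 898700 / 96500 = 9.313 mol.
4 electrons are transferred per O₂ molecule, so n(O₂) = 9.313 / 4 = 2.328 mol.
V = n × V_m = 2.328 × 24.0 = 55.9 L.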